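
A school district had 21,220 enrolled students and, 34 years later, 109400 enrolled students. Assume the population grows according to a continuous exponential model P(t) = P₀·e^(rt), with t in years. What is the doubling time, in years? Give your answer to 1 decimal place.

doubling time ≈ 14.4 years

r = ln(109400/21220) / 34 = ln(5.15551) / 34 ≈ 0.048237 per year
doubling time = ln 2 / |r| = 0.69315 / 0.048237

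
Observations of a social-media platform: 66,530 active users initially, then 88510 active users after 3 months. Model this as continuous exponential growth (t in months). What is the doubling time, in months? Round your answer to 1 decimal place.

r = ln(88510/66530) / 3 = ln(1.33038) / 3 ≈ 0.095154 per month
doubling time = ln 2 / |r| = 0.69315 / 0.095154

doubling time ≈ 7.3 months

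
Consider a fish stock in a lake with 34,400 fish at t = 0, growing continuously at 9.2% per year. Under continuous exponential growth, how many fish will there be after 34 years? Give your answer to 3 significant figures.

P(34) = 34400 · e^(0.092·34) = 34400 · e^(3.128)
= 34400 · 22.82828 ≈ 785292.74

≈ 785,000 fish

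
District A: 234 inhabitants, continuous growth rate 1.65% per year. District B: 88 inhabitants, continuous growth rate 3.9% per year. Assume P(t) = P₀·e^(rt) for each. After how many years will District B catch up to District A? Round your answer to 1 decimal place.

234·e^(0.0165t) = 88·e^(0.039t)
234/88 = e^((0.039 − 0.0165)t) → ln(2.65909) = 0.0225·t
t = 0.97798 / 0.0225

t ≈ 43.5 years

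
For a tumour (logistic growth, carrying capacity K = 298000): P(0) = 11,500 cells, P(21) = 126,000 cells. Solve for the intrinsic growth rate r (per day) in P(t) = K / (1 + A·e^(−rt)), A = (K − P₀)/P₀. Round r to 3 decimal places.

A = (298000 − 11500)/11500 = 24.91304
126000 = 298000/(1 + 24.91304·e^(−r·21)) → e^(−21r) = (2.36508 − 1)/24.91304 = 0.054794
r = −ln(0.054794)/21 = 2.90418/21

r ≈ 0.138 per day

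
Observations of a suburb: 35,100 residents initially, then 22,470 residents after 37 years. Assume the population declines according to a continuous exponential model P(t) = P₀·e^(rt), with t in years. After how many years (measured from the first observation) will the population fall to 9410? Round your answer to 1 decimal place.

r = ln(22470/35100) / 37 ≈ -0.012055 per year
t = ln(9410/35100) / r = -1.31643 / -0.012055 ≈ 109.206

t ≈ 109.2 years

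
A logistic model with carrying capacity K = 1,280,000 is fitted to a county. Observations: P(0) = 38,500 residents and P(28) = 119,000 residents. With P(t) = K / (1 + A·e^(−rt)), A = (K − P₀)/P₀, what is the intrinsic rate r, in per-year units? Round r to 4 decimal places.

r ≈ 0.0427 per year

A = (1280000 − 38500)/38500 = 32.24675
119000 = 1280000/(1 + 32.24675·e^(−r·28)) → e^(−28r) = (10.7563 − 1)/32.24675 = 0.302551
r = −ln(0.302551)/28 = 1.1955/28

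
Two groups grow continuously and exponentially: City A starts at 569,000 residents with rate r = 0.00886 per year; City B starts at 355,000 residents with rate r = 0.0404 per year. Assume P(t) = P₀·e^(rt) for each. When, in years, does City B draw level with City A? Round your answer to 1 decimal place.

569000·e^(0.00886t) = 355000·e^(0.0404t)
569000/355000 = e^((0.0404 − 0.00886)t) → ln(1.60282) = 0.03154·t
t = 0.47176 / 0.03154

t ≈ 15.0 years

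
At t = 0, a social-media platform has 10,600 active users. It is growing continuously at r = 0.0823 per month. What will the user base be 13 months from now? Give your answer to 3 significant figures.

≈ 30,900 active users

P(13) = 10600 · e^(0.0823·13) = 10600 · e^(1.0699)
= 10600 · 2.91509 ≈ 30899.93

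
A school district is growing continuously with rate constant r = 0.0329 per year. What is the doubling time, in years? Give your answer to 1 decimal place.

doubling time = ln(2) / |r| = 0.69315 / 0.0329

doubling time ≈ 21.1 years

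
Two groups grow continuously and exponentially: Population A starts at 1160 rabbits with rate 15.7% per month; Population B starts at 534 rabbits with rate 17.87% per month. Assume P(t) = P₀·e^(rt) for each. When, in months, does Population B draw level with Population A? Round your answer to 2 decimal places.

1160·e^(0.157t) = 534·e^(0.1787t)
1160/534 = e^((0.1787 − 0.157)t) → ln(2.17228) = 0.0217·t
t = 0.77578 / 0.0217

t ≈ 35.75 months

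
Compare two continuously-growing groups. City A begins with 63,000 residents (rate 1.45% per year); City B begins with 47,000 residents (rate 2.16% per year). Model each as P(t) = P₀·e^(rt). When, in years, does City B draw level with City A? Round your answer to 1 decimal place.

t ≈ 41.3 years

63000·e^(0.0145t) = 47000·e^(0.0216t)
63000/47000 = e^((0.0216 − 0.0145)t) → ln(1.34043) = 0.0071·t
t = 0.29299 / 0.0071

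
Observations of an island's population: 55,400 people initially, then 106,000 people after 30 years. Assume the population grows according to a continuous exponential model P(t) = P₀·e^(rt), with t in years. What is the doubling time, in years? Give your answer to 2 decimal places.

doubling time ≈ 32.05 years

r = ln(106000/55400) / 30 = ln(1.91336) / 30 ≈ 0.021629 per year
doubling time = ln 2 / |r| = 0.69315 / 0.021629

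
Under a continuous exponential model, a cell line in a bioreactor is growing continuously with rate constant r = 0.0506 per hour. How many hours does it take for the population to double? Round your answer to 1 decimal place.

doubling time = ln(2) / |r| = 0.69315 / 0.0506

doubling time ≈ 13.7 hours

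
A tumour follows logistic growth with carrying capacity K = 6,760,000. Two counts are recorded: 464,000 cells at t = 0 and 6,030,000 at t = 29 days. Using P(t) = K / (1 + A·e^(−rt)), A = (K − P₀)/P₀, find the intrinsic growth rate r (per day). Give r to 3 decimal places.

r ≈ 0.163 per day

A = (6760000 − 464000)/464000 = 13.56897
6030000 = 6760000/(1 + 13.56897·e^(−r·29)) → e^(−29r) = (1.12106 − 1)/13.56897 = 0.008922
r = −ln(0.008922)/29 = 4.71924/29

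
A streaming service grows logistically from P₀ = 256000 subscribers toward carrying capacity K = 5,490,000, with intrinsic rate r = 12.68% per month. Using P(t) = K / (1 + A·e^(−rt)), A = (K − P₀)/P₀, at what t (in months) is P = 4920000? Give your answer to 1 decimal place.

t ≈ 40.8 months

A = (5490000 − 256000)/256000 = 20.44531
4920000 = 5490000/(1 + 20.44531·e^(−0.1268t)) → 1 + 20.44531·e^(−0.1268t) = 1.11585
e^(−0.1268t) = 0.005667 → t = ln(176.47533)/0.1268 = 5.17318/0.1268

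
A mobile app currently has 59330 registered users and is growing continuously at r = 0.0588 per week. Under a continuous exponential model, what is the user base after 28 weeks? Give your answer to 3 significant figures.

P(28) = 59330 · e^(0.0588·28) = 59330 · e^(1.6464)
= 59330 · 5.18827 ≈ 307819.96

≈ 308,000 registered users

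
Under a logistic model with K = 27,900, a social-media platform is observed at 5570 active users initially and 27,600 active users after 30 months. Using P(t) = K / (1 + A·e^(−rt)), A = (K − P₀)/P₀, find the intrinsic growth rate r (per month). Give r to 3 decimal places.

A = (27900 − 5570)/5570 = 4.00898
27600 = 27900/(1 + 4.00898·e^(−r·30)) → e^(−30r) = (1.01087 − 1)/4.00898 = 0.002711
r = −ln(0.002711)/30 = 5.91032/30

r ≈ 0.197 per month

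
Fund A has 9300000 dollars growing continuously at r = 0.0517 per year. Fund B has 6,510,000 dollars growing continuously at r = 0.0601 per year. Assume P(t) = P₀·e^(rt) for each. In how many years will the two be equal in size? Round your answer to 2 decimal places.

t ≈ 42.46 years

9300000·e^(0.0517t) = 6510000·e^(0.0601t)
9300000/6510000 = e^((0.0601 − 0.0517)t) → ln(1.42857) = 0.0084·t
t = 0.35667 / 0.0084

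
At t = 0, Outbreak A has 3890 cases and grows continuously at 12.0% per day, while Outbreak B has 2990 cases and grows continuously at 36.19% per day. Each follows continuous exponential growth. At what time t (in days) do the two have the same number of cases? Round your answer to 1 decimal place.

t ≈ 1.1 days

3890·e^(0.12t) = 2990·e^(0.3619t)
3890/2990 = e^((0.3619 − 0.12)t) → ln(1.301) = 0.2419·t
t = 0.26314 / 0.2419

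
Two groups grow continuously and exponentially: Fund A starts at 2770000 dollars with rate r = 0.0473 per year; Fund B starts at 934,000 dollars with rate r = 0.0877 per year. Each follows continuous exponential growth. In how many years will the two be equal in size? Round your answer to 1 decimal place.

2770000·e^(0.0473t) = 934000·e^(0.0877t)
2770000/934000 = e^((0.0877 − 0.0473)t) → ln(2.96574) = 0.0404·t
t = 1.08713 / 0.0404

t ≈ 26.9 years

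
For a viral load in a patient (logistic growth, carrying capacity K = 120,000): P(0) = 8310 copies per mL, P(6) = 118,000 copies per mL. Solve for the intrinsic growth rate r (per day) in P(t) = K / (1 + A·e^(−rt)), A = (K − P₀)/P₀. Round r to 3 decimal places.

A = (120000 − 8310)/8310 = 13.44043
118000 = 120000/(1 + 13.44043·e^(−r·6)) → e^(−6r) = (1.01695 − 1)/13.44043 = 0.001261
r = −ln(0.001261)/6 = 6.67581/6

r ≈ 1.113 per day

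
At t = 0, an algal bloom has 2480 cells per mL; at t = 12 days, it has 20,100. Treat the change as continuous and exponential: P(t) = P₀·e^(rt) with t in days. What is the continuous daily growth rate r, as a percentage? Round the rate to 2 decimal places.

r ≈ 17.44% per day

20100 = 2480 · e^(r·12)
e^(12r) = 20100/2480 = 8.10484
r = ln(8.10484) / 12 = 2.09246 / 12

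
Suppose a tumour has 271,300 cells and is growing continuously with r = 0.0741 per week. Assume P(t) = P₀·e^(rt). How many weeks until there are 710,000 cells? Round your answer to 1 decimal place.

t ≈ 13.0 weeks

710000 = 271300 · e^(0.0741·t)
t = ln(710000/271300) / 0.0741 = ln(2.61703) / 0.0741 = 0.96204 / 0.0741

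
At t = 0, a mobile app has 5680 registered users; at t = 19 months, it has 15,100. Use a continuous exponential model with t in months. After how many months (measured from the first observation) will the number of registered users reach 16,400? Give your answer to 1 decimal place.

r = ln(15100/5680) / 19 ≈ 0.05146 per month
t = ln(16400/5680) / r = 1.06033 / 0.05146 ≈ 20.605

t ≈ 20.6 months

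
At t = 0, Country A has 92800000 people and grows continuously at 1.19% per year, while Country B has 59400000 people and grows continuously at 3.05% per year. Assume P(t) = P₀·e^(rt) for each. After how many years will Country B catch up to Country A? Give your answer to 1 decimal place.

t ≈ 24.0 years

92800000·e^(0.0119t) = 59400000·e^(0.0305t)
92800000/59400000 = e^((0.0305 − 0.0119)t) → ln(1.56229) = 0.0186·t
t = 0.44615 / 0.0186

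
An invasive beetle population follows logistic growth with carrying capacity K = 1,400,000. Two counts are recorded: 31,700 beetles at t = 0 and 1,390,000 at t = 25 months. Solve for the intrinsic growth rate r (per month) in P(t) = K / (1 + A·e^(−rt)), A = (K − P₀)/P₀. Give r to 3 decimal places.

A = (1400000 − 31700)/31700 = 43.16404
1390000 = 1400000/(1 + 43.16404·e^(−r·25)) → e^(−25r) = (1.00719 − 1)/43.16404 = 0.000167
r = −ln(0.000167)/25 = 8.69948/25

r ≈ 0.348 per month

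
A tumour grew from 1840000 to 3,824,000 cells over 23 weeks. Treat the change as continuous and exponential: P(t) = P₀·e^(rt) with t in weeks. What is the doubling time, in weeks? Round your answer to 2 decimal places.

doubling time ≈ 21.79 weeks

r = ln(3824000/1840000) / 23 = ln(2.07826) / 23 ≈ 0.031806 per week
doubling time = ln 2 / |r| = 0.69315 / 0.031806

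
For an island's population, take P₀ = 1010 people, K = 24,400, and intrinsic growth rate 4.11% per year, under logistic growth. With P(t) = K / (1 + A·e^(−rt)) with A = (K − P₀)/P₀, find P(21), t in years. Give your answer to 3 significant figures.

≈ 2,270 people

A = (24400 − 1010)/1010 = 23.15842
P(21) = 24400 / (1 + 23.15842·e^(−0.0411·21)) = 24400 / (1 + 23.15842·0.421852)
= 24400 / 10.76943 ≈ 2265.67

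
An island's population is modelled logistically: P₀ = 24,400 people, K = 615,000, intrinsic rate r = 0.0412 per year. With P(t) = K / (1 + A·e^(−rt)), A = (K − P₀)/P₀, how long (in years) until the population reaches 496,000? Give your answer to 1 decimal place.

A = (615000 − 24400)/24400 = 24.20492
496000 = 615000/(1 + 24.20492·e^(−0.0412t)) → 1 + 24.20492·e^(−0.0412t) = 1.23992
e^(−0.0412t) = 0.009912 → t = ln(100.88773)/0.0412 = 4.61401/0.0412

t ≈ 112.0 years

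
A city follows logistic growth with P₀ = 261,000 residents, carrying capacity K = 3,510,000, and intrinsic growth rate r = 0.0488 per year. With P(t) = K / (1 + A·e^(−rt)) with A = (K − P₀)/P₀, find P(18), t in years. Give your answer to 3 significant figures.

≈ 569,000 residents

A = (3510000 − 261000)/261000 = 12.44828
P(18) = 3510000 / (1 + 12.44828·e^(−0.0488·18)) = 3510000 / (1 + 12.44828·0.415447)
= 3510000 / 6.1716 ≈ 568734.2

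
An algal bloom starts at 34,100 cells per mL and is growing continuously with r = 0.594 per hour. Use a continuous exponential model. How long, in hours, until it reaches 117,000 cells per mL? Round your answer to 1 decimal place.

117000 = 34100 · e^(0.594·t)
t = ln(117000/34100) / 0.594 = ln(3.43109) / 0.594 = 1.23288 / 0.594

t ≈ 2.1 hours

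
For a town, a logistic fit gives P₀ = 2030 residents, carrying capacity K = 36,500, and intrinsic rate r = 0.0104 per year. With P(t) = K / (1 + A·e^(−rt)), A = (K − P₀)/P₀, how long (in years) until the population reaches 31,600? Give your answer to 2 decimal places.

A = (36500 − 2030)/2030 = 16.9803
31600 = 36500/(1 + 16.9803·e^(−0.0104t)) → 1 + 16.9803·e^(−0.0104t) = 1.15506
e^(−0.0104t) = 0.009132 → t = ln(109.50558)/0.0104 = 4.69598/0.0104

t ≈ 451.54 years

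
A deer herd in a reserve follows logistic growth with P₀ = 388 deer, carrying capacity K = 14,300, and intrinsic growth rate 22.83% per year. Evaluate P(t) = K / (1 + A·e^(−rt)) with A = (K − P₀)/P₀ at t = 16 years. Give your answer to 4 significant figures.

A = (14300 − 388)/388 = 35.85567
P(16) = 14300 / (1 + 35.85567·e^(−0.2283·16)) = 14300 / (1 + 35.85567·0.025918)
= 14300 / 1.92932 ≈ 7411.92

≈ 7,412 deer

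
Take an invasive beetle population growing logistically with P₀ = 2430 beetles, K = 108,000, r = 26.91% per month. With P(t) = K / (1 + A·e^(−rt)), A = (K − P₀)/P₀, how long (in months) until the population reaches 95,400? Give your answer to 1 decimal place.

t ≈ 21.5 months

A = (108000 − 2430)/2430 = 43.44444
95400 = 108000/(1 + 43.44444·e^(−0.2691t)) → 1 + 43.44444·e^(−0.2691t) = 1.13208
e^(−0.2691t) = 0.00304 → t = ln(328.93651)/0.2691 = 5.79586/0.2691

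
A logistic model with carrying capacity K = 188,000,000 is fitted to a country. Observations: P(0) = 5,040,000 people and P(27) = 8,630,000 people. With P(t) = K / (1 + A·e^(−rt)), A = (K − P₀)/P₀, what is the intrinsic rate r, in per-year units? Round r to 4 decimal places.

A = (188000000 − 5040000)/5040000 = 36.30159
8630000 = 188000000/(1 + 36.30159·e^(−r·27)) → e^(−27r) = (21.78447 − 1)/36.30159 = 0.57255
r = −ln(0.57255)/27 = 0.55766/27

r ≈ 0.0207 per year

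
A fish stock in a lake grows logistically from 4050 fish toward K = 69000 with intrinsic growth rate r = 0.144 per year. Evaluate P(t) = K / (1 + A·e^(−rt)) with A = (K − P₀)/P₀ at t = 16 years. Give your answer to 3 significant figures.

≈ 26,500 fish

A = (69000 − 4050)/4050 = 16.03704
P(16) = 69000 / (1 + 16.03704·e^(−0.144·16)) = 69000 / (1 + 16.03704·0.099859)
= 69000 / 2.60144 ≈ 26523.81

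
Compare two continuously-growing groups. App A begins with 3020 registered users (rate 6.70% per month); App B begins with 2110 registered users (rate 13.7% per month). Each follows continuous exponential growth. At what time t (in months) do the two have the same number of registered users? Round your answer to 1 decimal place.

3020·e^(0.067t) = 2110·e^(0.137t)
3020/2110 = e^((0.137 − 0.067)t) → ln(1.43128) = 0.07·t
t = 0.35857 / 0.07

t ≈ 5.1 months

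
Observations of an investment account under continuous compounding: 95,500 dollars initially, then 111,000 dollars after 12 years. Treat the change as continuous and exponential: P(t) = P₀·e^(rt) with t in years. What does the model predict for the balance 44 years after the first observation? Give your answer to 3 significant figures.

≈ 166,000 dollars

r = ln(111000/95500) / 12 ≈ 0.012534 per year
P(44) = 95500 · e^(0.012534·44) = 95500 · 1.73582 ≈ 165771.02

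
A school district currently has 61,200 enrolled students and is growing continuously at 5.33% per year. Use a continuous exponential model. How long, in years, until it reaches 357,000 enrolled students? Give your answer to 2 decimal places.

357000 = 61200 · e^(0.0533·t)
t = ln(357000/61200) / 0.0533 = ln(5.83333) / 0.0533 = 1.76359 / 0.0533

t ≈ 33.09 years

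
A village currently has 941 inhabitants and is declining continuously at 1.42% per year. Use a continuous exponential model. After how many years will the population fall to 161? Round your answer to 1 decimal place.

t ≈ 124.3 years

161 = 941 · e^(-0.0142·t)
t = ln(161/941) / -0.0142 = ln(0.17109) / -0.0142 = -1.76554 / -0.0142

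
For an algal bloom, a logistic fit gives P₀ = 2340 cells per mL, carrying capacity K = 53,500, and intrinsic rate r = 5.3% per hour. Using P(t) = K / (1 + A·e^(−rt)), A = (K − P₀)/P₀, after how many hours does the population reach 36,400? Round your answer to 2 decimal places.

A = (53500 − 2340)/2340 = 21.86325
36400 = 53500/(1 + 21.86325·e^(−0.053t)) → 1 + 21.86325·e^(−0.053t) = 1.46978
e^(−0.053t) = 0.021487 → t = ln(46.53931)/0.053 = 3.8403/0.053

t ≈ 72.46 hours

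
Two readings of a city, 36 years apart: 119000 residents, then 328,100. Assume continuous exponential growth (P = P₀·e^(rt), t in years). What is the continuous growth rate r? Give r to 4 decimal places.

r ≈ 0.0282 per year

328100 = 119000 · e^(r·36)
e^(36r) = 328100/119000 = 2.75714
r = ln(2.75714) / 36 = 1.01419 / 36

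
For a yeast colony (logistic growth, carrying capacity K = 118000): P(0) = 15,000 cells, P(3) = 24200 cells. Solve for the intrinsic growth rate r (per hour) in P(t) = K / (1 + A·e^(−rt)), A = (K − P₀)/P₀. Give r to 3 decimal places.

A = (118000 − 15000)/15000 = 6.86667
24200 = 118000/(1 + 6.86667·e^(−r·3)) → e^(−3r) = (4.87603 − 1)/6.86667 = 0.564471
r = −ln(0.564471)/3 = 0.57187/3

r ≈ 0.191 per hour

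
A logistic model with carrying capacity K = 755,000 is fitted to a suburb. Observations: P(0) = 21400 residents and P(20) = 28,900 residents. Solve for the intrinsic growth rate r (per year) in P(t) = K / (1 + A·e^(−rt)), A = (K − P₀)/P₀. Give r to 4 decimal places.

A = (755000 − 21400)/21400 = 34.28037
28900 = 755000/(1 + 34.28037·e^(−r·20)) → e^(−20r) = (26.12457 − 1)/34.28037 = 0.732914
r = −ln(0.732914)/20 = 0.31073/20

r ≈ 0.0155 per year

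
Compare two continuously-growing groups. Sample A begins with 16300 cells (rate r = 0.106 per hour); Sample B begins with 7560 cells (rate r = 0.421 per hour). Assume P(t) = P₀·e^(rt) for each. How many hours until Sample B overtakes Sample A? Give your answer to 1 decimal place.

t ≈ 2.4 hours

16300·e^(0.106t) = 7560·e^(0.421t)
16300/7560 = e^((0.421 − 0.106)t) → ln(2.15608) = 0.315·t
t = 0.76829 / 0.315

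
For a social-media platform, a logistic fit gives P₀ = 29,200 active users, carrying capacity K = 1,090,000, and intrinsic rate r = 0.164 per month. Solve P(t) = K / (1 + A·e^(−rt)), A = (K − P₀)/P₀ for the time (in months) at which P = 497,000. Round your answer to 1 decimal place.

t ≈ 20.8 months

A = (1090000 − 29200)/29200 = 36.32877
497000 = 1090000/(1 + 36.32877·e^(−0.164t)) → 1 + 36.32877·e^(−0.164t) = 2.19316
e^(−0.164t) = 0.032843 → t = ln(30.44755)/0.164 = 3.41601/0.164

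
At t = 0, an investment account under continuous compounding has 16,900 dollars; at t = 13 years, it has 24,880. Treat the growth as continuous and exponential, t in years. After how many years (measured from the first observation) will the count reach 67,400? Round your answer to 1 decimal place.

t ≈ 46.5 years

r = ln(24880/16900) / 13 ≈ 0.02975 per year
t = ln(67400/16900) / r = 1.38333 / 0.02975 ≈ 46.498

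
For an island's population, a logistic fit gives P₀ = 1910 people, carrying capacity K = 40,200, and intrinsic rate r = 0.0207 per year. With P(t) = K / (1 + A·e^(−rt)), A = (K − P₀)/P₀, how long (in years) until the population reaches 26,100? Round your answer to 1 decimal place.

A = (40200 − 1910)/1910 = 20.04712
26100 = 40200/(1 + 20.04712·e^(−0.0207t)) → 1 + 20.04712·e^(−0.0207t) = 1.54023
e^(−0.0207t) = 0.026948 → t = ln(37.1085)/0.0207 = 3.61385/0.0207

t ≈ 174.6 years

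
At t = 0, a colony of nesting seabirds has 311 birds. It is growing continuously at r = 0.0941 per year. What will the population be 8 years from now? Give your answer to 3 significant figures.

≈ 660 birds

P(8) = 311 · e^(0.0941·8) = 311 · e^(0.7528)
= 311 · 2.12294 ≈ 660.23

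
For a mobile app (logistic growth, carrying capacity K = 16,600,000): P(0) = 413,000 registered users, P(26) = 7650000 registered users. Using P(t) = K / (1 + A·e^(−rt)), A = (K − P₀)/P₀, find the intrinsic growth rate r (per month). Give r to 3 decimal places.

r ≈ 0.135 per month

A = (16600000 − 413000)/413000 = 39.1937
7650000 = 16600000/(1 + 39.1937·e^(−r·26)) → e^(−26r) = (2.16993 − 1)/39.1937 = 0.02985
r = −ln(0.02985)/26 = 3.51157/26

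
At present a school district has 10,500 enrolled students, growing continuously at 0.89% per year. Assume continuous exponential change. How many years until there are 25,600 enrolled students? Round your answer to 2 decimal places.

t ≈ 100.14 years

25600 = 10500 · e^(0.0089·t)
t = ln(25600/10500) / 0.0089 = ln(2.4381) / 0.0089 = 0.89122 / 0.0089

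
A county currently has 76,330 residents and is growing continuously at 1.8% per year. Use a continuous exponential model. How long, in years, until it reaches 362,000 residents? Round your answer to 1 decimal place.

362000 = 76330 · e^(0.018·t)
t = ln(362000/76330) / 0.018 = ln(4.74257) / 0.018 = 1.55658 / 0.018

t ≈ 86.5 years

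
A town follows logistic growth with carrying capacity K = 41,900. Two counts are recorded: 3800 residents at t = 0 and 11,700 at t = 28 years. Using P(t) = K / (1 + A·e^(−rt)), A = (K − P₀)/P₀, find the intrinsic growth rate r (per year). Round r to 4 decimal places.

r ≈ 0.0485 per year

A = (41900 − 3800)/3800 = 10.02632
11700 = 41900/(1 + 10.02632·e^(−r·28)) → e^(−28r) = (3.5812 − 1)/10.02632 = 0.257442
r = −ln(0.257442)/28 = 1.35696/28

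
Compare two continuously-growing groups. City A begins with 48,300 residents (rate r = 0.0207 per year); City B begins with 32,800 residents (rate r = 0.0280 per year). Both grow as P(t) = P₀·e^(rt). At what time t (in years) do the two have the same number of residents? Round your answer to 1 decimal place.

t ≈ 53.0 years

48300·e^(0.0207t) = 32800·e^(0.028t)
48300/32800 = e^((0.028 − 0.0207)t) → ln(1.47256) = 0.0073·t
t = 0.387 / 0.0073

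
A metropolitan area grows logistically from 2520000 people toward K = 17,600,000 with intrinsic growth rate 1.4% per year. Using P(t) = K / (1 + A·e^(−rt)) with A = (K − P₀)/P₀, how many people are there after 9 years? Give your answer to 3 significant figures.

A = (17600000 − 2520000)/2520000 = 5.98413
P(9) = 17600000 / (1 + 5.98413·e^(−0.014·9)) = 17600000 / (1 + 5.98413·0.881615)
= 17600000 / 6.2757 ≈ 2804470.18

≈ 2,800,000 people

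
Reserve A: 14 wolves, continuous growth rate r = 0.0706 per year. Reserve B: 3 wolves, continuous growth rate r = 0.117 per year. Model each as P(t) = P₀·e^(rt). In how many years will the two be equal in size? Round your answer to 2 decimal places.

14·e^(0.0706t) = 3·e^(0.117t)
14/3 = e^((0.117 − 0.0706)t) → ln(4.66667) = 0.0464·t
t = 1.54045 / 0.0464

t ≈ 33.20 years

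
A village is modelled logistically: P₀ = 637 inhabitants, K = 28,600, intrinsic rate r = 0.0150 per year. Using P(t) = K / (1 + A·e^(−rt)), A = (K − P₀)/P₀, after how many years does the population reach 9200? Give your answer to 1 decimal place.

A = (28600 − 637)/637 = 43.89796
9200 = 28600/(1 + 43.89796·e^(−0.015t)) → 1 + 43.89796·e^(−0.015t) = 3.1087
e^(−0.015t) = 0.048036 → t = ln(20.81759)/0.015 = 3.0358/0.015

t ≈ 202.4 years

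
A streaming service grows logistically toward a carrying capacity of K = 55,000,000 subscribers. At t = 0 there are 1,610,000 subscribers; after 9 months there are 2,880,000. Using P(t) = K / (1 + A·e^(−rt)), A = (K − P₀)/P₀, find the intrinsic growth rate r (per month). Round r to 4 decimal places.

r ≈ 0.0673 per month

A = (55000000 − 1610000)/1610000 = 33.16149
2880000 = 55000000/(1 + 33.16149·e^(−r·9)) → e^(−9r) = (19.09722 − 1)/33.16149 = 0.54573
r = −ln(0.54573)/9 = 0.60563/9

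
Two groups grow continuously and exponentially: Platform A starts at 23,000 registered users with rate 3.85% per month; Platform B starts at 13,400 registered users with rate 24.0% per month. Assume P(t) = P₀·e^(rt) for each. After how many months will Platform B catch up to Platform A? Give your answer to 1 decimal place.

23000·e^(0.0385t) = 13400·e^(0.24t)
23000/13400 = e^((0.24 − 0.0385)t) → ln(1.71642) = 0.2015·t
t = 0.54024 / 0.2015

t ≈ 2.7 months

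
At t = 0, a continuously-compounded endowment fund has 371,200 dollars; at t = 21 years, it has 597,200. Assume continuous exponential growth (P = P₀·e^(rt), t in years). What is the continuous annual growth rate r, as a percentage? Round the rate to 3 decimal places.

597200 = 371200 · e^(r·21)
e^(21r) = 597200/371200 = 1.60884
r = ln(1.60884) / 21 = 0.47551 / 21

r ≈ 2.264% per year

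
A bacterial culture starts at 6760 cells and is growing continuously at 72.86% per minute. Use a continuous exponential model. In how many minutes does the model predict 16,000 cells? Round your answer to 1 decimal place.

16000 = 6760 · e^(0.7286·t)
t = ln(16000/6760) / 0.7286 = ln(2.36686) / 0.7286 = 0.86157 / 0.7286

t ≈ 1.2 minutes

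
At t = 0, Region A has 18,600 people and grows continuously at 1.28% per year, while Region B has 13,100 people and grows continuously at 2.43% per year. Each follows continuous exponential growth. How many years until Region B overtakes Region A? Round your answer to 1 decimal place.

t ≈ 30.5 years

18600·e^(0.0128t) = 13100·e^(0.0243t)
18600/13100 = e^((0.0243 − 0.0128)t) → ln(1.41985) = 0.0115·t
t = 0.35055 / 0.0115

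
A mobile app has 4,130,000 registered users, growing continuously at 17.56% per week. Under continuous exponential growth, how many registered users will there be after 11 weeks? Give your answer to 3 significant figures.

P(11) = 4130000 · e^(0.1756·11) = 4130000 · e^(1.9316)
= 4130000 · 6.90054 ≈ 28499239.62

≈ 28,500,000 registered users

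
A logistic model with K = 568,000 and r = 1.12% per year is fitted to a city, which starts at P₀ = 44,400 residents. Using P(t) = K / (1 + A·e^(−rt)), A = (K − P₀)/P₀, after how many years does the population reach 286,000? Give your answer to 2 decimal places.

t ≈ 221.57 years

A = (568000 − 44400)/44400 = 11.79279
286000 = 568000/(1 + 11.79279·e^(−0.0112t)) → 1 + 11.79279·e^(−0.0112t) = 1.98601
e^(−0.0112t) = 0.083612 → t = ln(11.96007)/0.0112 = 2.48157/0.0112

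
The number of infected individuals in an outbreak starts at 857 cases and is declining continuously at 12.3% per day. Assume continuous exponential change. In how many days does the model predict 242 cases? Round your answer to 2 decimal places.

t ≈ 10.28 days

242 = 857 · e^(-0.123·t)
t = ln(242/857) / -0.123 = ln(0.28238) / -0.123 = -1.2645 / -0.123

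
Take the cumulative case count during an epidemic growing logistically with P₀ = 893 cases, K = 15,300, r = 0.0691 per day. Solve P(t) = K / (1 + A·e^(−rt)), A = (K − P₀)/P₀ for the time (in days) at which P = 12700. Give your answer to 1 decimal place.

A = (15300 − 893)/893 = 16.13326
12700 = 15300/(1 + 16.13326·e^(−0.0691t)) → 1 + 16.13326·e^(−0.0691t) = 1.20472
e^(−0.0691t) = 0.01269 → t = ln(78.80476)/0.0691 = 4.36697/0.0691

t ≈ 63.2 days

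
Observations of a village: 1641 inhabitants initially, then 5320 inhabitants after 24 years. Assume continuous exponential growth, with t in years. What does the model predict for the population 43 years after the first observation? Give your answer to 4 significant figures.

r = ln(5320/1641) / 24 ≈ 0.049007 per year
P(43) = 1641 · e^(0.049007·43) = 1641 · 8.226 ≈ 13498.87

≈ 13,500 inhabitants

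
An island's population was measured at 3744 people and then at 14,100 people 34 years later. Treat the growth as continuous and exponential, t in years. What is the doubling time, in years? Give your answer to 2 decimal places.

doubling time ≈ 17.77 years

r = ln(14100/3744) / 34 = ln(3.76603) / 34 ≈ 0.039001 per year
doubling time = ln 2 / |r| = 0.69315 / 0.039001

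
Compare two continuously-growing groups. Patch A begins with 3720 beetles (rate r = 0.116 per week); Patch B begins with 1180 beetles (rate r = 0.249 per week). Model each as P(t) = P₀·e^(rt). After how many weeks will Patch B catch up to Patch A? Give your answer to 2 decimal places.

3720·e^(0.116t) = 1180·e^(0.249t)
3720/1180 = e^((0.249 − 0.116)t) → ln(3.15254) = 0.133·t
t = 1.14821 / 0.133

t ≈ 8.63 weeks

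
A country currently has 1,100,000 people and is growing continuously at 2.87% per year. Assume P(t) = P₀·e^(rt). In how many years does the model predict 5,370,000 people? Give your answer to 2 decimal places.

5370000 = 1100000 · e^(0.0287·t)
t = ln(5370000/1100000) / 0.0287 = ln(4.88182) / 0.0287 = 1.58552 / 0.0287

t ≈ 55.24 years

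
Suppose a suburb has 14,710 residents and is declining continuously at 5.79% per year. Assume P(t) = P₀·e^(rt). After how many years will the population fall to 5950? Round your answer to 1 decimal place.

5950 = 14710 · e^(-0.0579·t)
t = ln(5950/14710) / -0.0579 = ln(0.40449) / -0.0579 = -0.90514 / -0.0579

t ≈ 15.6 years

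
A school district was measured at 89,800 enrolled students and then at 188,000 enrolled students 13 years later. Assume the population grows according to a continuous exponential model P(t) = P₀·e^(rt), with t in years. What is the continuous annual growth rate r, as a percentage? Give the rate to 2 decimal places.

r ≈ 5.68% per year

188000 = 89800 · e^(r·13)
e^(13r) = 188000/89800 = 2.09354
r = ln(2.09354) / 13 = 0.73886 / 13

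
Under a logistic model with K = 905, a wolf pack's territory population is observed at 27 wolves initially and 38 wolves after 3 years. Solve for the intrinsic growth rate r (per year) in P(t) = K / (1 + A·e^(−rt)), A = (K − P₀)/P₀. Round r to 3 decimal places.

A = (905 − 27)/27 = 32.51852
38 = 905/(1 + 32.51852·e^(−r·3)) → e^(−3r) = (23.81579 − 1)/32.51852 = 0.701625
r = −ln(0.701625)/3 = 0.35436/3

r ≈ 0.118 per year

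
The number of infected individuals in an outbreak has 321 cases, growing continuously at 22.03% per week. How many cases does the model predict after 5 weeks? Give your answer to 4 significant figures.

≈ 965.8 cases

P(5) = 321 · e^(0.2203·5) = 321 · e^(1.1015)
= 321 · 3.00868 ≈ 965.78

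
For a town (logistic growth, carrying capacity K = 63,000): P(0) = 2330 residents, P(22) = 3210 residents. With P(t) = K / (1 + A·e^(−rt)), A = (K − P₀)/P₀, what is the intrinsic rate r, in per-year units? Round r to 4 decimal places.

A = (63000 − 2330)/2330 = 26.03863
3210 = 63000/(1 + 26.03863·e^(−r·22)) → e^(−22r) = (19.62617 − 1)/26.03863 = 0.715328
r = −ln(0.715328)/22 = 0.33501/22

r ≈ 0.0152 per year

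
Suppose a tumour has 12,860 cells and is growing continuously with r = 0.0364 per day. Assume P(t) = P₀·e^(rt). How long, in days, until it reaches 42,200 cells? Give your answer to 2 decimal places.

42200 = 12860 · e^(0.0364·t)
t = ln(42200/12860) / 0.0364 = ln(3.28149) / 0.0364 = 1.1883 / 0.0364

t ≈ 32.65 days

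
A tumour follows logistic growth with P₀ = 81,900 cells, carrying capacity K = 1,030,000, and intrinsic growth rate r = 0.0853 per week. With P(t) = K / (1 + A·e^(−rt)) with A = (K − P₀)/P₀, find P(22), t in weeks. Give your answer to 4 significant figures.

≈ 371,500 cells

A = (1030000 − 81900)/81900 = 11.57631
P(22) = 1030000 / (1 + 11.57631·e^(−0.0853·22)) = 1030000 / (1 + 11.57631·0.15311)
= 1030000 / 2.77245 ≈ 371512.98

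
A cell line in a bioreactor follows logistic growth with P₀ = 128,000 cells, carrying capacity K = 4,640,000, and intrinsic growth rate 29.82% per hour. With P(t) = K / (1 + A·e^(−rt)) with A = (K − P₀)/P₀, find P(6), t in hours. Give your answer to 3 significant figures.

A = (4640000 − 128000)/128000 = 35.25
P(6) = 4640000 / (1 + 35.25·e^(−0.2982·6)) = 4640000 / (1 + 35.25·0.167094)
= 4640000 / 6.89006 ≈ 673434.28

≈ 673,000 cells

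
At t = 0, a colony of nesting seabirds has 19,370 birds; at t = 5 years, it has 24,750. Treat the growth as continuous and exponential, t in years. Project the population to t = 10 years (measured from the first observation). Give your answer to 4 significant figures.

r = ln(24750/19370) / 5 ≈ 0.04902 per year
P(10) = 19370 · e^(0.04902·10) = 19370 · 1.63264 ≈ 31624.29

≈ 31,620 birds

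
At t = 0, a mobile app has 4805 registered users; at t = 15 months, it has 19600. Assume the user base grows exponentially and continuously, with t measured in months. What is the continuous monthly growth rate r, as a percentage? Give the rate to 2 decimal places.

r ≈ 9.37% per month

19600 = 4805 · e^(r·15)
e^(15r) = 19600/4805 = 4.07908
r = ln(4.07908) / 15 = 1.40587 / 15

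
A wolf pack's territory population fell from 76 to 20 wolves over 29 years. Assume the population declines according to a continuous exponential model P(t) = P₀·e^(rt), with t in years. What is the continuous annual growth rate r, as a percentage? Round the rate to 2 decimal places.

r ≈ -4.60% per year

20 = 76 · e^(r·29)
e^(29r) = 20/76 = 0.26316
r = ln(0.26316) / 29 = -1.335 / 29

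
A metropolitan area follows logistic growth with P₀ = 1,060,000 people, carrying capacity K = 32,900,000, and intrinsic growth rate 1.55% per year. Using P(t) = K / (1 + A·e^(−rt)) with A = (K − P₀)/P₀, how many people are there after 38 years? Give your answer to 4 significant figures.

A = (32900000 − 1060000)/1060000 = 30.03774
P(38) = 32900000 / (1 + 30.03774·e^(−0.0155·38)) = 32900000 / (1 + 30.03774·0.554882)
= 32900000 / 17.6674 ≈ 1862187.31

≈ 1,862,000 people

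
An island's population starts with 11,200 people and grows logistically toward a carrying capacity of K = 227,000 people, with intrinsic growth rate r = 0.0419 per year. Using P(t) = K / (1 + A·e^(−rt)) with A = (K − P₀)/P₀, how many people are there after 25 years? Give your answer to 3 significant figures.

≈ 29,300 people

A = (227000 − 11200)/11200 = 19.26786
P(25) = 227000 / (1 + 19.26786·e^(−0.0419·25)) = 227000 / (1 + 19.26786·0.350814)
= 227000 / 7.75943 ≈ 29254.73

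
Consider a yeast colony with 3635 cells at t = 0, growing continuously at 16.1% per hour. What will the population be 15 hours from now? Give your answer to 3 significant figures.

P(15) = 3635 · e^(0.161·15) = 3635 · e^(2.415)
= 3635 · 11.18977 ≈ 40674.82

≈ 40,700 cells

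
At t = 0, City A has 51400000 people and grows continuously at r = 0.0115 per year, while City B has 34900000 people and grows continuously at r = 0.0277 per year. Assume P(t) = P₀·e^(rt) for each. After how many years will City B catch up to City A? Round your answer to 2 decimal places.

51400000·e^(0.0115t) = 34900000·e^(0.0277t)
51400000/34900000 = e^((0.0277 − 0.0115)t) → ln(1.47278) = 0.0162·t
t = 0.38715 / 0.0162

t ≈ 23.90 years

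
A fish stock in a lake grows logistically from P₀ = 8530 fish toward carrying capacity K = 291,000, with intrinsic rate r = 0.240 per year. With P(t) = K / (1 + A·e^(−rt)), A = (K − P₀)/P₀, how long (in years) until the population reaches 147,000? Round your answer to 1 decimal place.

t ≈ 14.7 years

A = (291000 − 8530)/8530 = 33.11489
147000 = 291000/(1 + 33.11489·e^(−0.24t)) → 1 + 33.11489·e^(−0.24t) = 1.97959
e^(−0.24t) = 0.029582 → t = ln(33.80478)/0.24 = 3.5206/0.24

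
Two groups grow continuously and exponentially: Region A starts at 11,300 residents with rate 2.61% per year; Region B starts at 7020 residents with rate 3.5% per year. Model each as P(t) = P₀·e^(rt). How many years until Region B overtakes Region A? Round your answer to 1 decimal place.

11300·e^(0.0261t) = 7020·e^(0.035t)
11300/7020 = e^((0.035 − 0.0261)t) → ln(1.60969) = 0.0089·t
t = 0.47604 / 0.0089

t ≈ 53.5 years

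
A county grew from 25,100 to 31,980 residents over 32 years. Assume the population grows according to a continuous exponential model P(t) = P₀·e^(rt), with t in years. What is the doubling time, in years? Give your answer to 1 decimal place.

doubling time ≈ 91.6 years

r = ln(31980/25100) / 32 = ln(1.2741) / 32 ≈ 0.00757 per year
doubling time = ln 2 / |r| = 0.69315 / 0.00757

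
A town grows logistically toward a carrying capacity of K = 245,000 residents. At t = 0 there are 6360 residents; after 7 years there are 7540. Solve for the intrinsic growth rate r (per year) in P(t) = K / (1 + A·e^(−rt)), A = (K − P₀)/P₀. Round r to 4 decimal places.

r ≈ 0.0250 per year

A = (245000 − 6360)/6360 = 37.52201
7540 = 245000/(1 + 37.52201·e^(−r·7)) → e^(−7r) = (32.49337 − 1)/37.52201 = 0.83933
r = −ln(0.83933)/7 = 0.17515/7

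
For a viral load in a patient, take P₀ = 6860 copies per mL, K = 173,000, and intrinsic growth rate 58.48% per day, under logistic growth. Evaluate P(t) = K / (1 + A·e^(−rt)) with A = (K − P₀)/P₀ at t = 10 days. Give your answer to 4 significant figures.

≈ 161,700 copies per mL

A = (173000 − 6860)/6860 = 24.21866
P(10) = 173000 / (1 + 24.21866·e^(−0.5848·10)) = 173000 / (1 + 24.21866·0.002886)
= 173000 / 1.06989 ≈ 161699.33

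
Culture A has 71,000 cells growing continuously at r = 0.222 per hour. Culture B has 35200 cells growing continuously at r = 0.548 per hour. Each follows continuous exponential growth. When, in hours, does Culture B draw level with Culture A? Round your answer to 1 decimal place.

71000·e^(0.222t) = 35200·e^(0.548t)
71000/35200 = e^((0.548 − 0.222)t) → ln(2.01705) = 0.326·t
t = 0.70163 / 0.326

t ≈ 2.2 hours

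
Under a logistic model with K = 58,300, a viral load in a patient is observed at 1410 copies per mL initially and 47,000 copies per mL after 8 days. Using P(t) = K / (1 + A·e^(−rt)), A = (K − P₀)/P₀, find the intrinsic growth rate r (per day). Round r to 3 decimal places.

A = (58300 − 1410)/1410 = 40.34752
47000 = 58300/(1 + 40.34752·e^(−r·8)) → e^(−8r) = (1.24043 − 1)/40.34752 = 0.005959
r = −ln(0.005959)/8 = 5.12287/8

r ≈ 0.640 per day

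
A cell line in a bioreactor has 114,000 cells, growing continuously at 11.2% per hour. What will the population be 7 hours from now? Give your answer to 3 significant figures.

≈ 250,000 cells

P(7) = 114000 · e^(0.112·7) = 114000 · e^(0.784)
= 114000 · 2.19022 ≈ 249684.58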